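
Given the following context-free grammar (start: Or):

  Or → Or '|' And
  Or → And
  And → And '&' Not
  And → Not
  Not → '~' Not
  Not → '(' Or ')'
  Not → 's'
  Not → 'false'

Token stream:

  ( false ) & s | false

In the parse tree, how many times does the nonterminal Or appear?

[Or [Or [And [And [Not ( [Or [And [Not false]]] )]] & [Not s]]] | [And [Not false]]]

3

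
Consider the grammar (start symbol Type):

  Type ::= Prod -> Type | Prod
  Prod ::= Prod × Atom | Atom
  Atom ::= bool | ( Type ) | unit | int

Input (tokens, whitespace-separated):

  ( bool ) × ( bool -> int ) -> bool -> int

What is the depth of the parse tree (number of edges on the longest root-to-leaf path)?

7

[Type [Prod [Prod [Atom ( [Type [Prod [Atom bool]]] )]] × [Atom ( [Type [Prod [Atom bool]] -> [Type [Prod [Atom int]]]] )]] -> [Type [Prod [Atom bool]] -> [Type [Prod [Atom int]]]]]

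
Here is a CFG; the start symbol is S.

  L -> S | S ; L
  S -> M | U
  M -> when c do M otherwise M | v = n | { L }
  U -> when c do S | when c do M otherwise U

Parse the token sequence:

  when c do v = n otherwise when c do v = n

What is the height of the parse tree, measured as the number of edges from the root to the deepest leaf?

[S [U when c do [M v = n] otherwise [U when c do [S [M v = n]]]]]

5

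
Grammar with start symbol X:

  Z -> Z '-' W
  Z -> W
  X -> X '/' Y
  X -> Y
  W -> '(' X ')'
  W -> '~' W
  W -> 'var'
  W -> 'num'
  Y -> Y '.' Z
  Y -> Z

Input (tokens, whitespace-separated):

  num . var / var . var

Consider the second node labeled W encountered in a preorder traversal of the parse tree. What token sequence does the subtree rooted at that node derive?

var

[X [X [Y [Y [Z [W num]]] . [Z [W var]]]] / [Y [Y [Z [W var]]] . [Z [W var]]]]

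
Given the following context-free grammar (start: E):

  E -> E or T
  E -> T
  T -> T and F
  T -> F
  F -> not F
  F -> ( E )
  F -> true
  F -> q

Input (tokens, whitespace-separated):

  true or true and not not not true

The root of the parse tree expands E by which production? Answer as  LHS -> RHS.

E -> E or T

[E [E [T [F true]]] or [T [T [F true]] and [F not [F not [F not [F true]]]]]]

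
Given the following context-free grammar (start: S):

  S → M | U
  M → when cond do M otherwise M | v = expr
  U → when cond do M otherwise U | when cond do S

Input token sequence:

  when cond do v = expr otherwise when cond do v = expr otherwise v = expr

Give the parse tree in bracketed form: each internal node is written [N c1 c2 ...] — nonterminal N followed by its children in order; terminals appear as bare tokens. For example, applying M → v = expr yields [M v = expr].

[S [M when cond do [M v = expr] otherwise [M when cond do [M v = expr] otherwise [M v = expr]]]]

S
M
when cond do M otherwise M
when cond do v = expr otherwise M
when cond do v = expr otherwise when cond do M otherwise M
when cond do v = expr otherwise when cond do v = expr otherwise M
when cond do v = expr otherwise when cond do v = expr otherwise v = expr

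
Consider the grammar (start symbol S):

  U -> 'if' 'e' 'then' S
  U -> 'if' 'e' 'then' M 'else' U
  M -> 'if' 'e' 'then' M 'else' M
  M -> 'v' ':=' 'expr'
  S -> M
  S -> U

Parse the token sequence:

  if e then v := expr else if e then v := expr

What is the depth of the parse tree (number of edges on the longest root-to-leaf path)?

[S [U if e then [M v := expr] else [U if e then [S [M v := expr]]]]]

5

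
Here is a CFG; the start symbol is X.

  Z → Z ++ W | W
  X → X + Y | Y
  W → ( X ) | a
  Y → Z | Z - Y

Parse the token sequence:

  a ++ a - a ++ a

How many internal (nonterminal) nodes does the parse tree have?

[X [Y [Z [Z [W a]] ++ [W a]] - [Y [Z [Z [W a]] ++ [W a]]]]]

11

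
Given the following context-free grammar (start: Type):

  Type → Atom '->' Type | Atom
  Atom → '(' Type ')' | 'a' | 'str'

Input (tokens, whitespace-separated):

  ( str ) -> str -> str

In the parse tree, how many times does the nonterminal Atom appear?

4

[Type [Atom ( [Type [Atom str]] )] -> [Type [Atom str] -> [Type [Atom str]]]]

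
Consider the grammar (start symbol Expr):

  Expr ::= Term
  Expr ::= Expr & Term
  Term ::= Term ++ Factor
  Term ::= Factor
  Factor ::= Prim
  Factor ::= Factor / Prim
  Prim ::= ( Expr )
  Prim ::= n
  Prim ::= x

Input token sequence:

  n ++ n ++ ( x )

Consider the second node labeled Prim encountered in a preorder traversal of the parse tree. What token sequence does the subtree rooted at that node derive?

[Expr [Term [Term [Term [Factor [Prim n]]] ++ [Factor [Prim n]]] ++ [Factor [Prim ( [Expr [Term [Factor [Prim x]]]] )]]]]

n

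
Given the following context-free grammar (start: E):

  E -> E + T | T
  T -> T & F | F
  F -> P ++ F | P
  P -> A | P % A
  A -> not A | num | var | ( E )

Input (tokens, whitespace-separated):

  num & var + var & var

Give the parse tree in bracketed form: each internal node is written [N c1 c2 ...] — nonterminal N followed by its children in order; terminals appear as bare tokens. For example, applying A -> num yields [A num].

E
E + T
T + T
T & F + T
F & F + T
P & F + T
A & F + T
num & F + T
num & P + T
num & A + T
num & var + T
num & var + T & F
num & var + F & F
num & var + P & F
num & var + A & F
num & var + var & F
num & var + var & P
num & var + var & A
num & var + var & var

[E [E [T [T [F [P [A num]]]] & [F [P [A var]]]]] + [T [T [F [P [A var]]]] & [F [P [A var]]]]]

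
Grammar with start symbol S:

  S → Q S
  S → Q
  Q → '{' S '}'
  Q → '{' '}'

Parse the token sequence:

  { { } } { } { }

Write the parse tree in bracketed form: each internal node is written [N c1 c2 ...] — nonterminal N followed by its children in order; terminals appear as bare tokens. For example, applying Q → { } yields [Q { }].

S
Q S
{ S } S
{ Q } S
{ { } } S
{ { } } Q S
{ { } } { } S
{ { } } { } Q
{ { } } { } { }

[S [Q { [S [Q { }]] }] [S [Q { }] [S [Q { }]]]]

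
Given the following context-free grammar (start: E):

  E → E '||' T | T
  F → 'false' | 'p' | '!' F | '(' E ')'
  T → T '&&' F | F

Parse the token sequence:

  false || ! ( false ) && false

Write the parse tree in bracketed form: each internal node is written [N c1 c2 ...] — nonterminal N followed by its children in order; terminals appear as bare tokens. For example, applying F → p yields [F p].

E
E || T
T || T
F || T
false || T
false || T && F
false || F && F
false || ! F && F
false || ! ( E ) && F
false || ! ( T ) && F
false || ! ( F ) && F
false || ! ( false ) && F
false || ! ( false ) && false

[E [E [T [F false]]] || [T [T [F ! [F ( [E [T [F false]]] )]]] && [F false]]]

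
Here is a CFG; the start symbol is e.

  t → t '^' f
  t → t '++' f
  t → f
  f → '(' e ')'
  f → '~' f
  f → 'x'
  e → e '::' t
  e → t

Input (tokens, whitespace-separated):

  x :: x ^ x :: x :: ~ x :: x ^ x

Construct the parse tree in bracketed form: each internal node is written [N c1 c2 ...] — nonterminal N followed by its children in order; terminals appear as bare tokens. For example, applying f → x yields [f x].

e
e :: t
e :: t :: t
e :: t :: t :: t
e :: t :: t :: t :: t
t :: t :: t :: t :: t
f :: t :: t :: t :: t
x :: t :: t :: t :: t
x :: t ^ f :: t :: t :: t
x :: f ^ f :: t :: t :: t
x :: x ^ f :: t :: t :: t
x :: x ^ x :: t :: t :: t
x :: x ^ x :: f :: t :: t
x :: x ^ x :: x :: t :: t
x :: x ^ x :: x :: f :: t
x :: x ^ x :: x :: ~ f :: t
x :: x ^ x :: x :: ~ x :: t
x :: x ^ x :: x :: ~ x :: t ^ f
x :: x ^ x :: x :: ~ x :: f ^ f
x :: x ^ x :: x :: ~ x :: x ^ f
x :: x ^ x :: x :: ~ x :: x ^ x

[e [e [e [e [e [t [f x]]] :: [t [t [f x]] ^ [f x]]] :: [t [f x]]] :: [t [f ~ [f x]]]] :: [t [t [f x]] ^ [f x]]]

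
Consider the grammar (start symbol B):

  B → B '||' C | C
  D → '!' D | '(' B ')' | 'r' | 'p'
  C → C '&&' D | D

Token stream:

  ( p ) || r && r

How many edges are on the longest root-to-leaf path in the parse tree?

7

[B [B [C [D ( [B [C [D p]]] )]]] || [C [C [D r]] && [D r]]]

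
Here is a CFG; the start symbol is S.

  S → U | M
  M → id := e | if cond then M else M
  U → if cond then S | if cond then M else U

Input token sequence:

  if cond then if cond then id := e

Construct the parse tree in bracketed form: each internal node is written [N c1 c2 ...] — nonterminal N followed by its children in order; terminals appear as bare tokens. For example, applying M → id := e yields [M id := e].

[S [U if cond then [S [U if cond then [S [M id := e]]]]]]

S
U
if cond then S
if cond then U
if cond then if cond then S
if cond then if cond then M
if cond then if cond then id := e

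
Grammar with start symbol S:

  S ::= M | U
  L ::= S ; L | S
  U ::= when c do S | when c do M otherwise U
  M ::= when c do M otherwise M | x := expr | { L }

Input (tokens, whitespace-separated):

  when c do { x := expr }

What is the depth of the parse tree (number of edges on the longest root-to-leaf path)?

[S [U when c do [S [M { [L [S [M x := expr]]] }]]]]

7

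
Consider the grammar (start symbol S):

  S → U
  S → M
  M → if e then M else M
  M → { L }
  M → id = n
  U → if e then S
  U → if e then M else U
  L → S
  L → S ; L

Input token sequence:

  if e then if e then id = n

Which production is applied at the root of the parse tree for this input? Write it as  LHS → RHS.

[S [U if e then [S [U if e then [S [M id = n]]]]]]

S → U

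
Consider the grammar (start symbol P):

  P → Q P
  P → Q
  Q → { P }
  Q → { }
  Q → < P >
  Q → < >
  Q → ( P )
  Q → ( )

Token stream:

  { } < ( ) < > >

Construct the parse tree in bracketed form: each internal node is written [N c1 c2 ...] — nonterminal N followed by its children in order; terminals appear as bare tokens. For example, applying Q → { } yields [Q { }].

P
Q P
{ } P
{ } Q
{ } < P >
{ } < Q P >
{ } < ( ) P >
{ } < ( ) Q >
{ } < ( ) < > >

[P [Q { }] [P [Q < [P [Q ( )] [P [Q < >]]] >]]]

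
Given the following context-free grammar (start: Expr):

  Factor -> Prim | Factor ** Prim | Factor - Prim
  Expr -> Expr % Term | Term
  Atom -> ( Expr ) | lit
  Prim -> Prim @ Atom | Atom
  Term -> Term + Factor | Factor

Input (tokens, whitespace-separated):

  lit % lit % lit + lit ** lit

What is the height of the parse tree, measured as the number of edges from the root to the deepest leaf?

[Expr [Expr [Expr [Term [Factor [Prim [Atom lit]]]]] % [Term [Factor [Prim [Atom lit]]]]] % [Term [Term [Factor [Prim [Atom lit]]]] + [Factor [Factor [Prim [Atom lit]]] ** [Prim [Atom lit]]]]]

7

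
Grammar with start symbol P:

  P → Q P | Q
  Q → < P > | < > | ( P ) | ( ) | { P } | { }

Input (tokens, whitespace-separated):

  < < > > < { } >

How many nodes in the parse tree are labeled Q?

[P [Q < [P [Q < >]] >] [P [Q < [P [Q { }]] >]]]

4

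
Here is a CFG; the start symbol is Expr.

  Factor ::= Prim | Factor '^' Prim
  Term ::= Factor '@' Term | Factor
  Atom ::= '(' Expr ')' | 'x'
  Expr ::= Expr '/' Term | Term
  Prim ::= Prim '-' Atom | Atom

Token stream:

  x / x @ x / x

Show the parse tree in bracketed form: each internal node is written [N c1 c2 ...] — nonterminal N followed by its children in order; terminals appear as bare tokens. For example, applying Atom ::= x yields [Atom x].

Expr
Expr / Term
Expr / Term / Term
Term / Term / Term
Factor / Term / Term
Prim / Term / Term
Atom / Term / Term
x / Term / Term
x / Factor @ Term / Term
x / Prim @ Term / Term
x / Atom @ Term / Term
x / x @ Term / Term
x / x @ Factor / Term
x / x @ Prim / Term
x / x @ Atom / Term
x / x @ x / Term
x / x @ x / Factor
x / x @ x / Prim
x / x @ x / Atom
x / x @ x / x

[Expr [Expr [Expr [Term [Factor [Prim [Atom x]]]]] / [Term [Factor [Prim [Atom x]]] @ [Term [Factor [Prim [Atom x]]]]]] / [Term [Factor [Prim [Atom x]]]]]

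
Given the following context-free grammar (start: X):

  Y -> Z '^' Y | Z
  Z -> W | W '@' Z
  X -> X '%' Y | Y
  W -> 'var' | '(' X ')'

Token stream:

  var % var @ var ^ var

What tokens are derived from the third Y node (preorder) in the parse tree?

[X [X [Y [Z [W var]]]] % [Y [Z [W var] @ [Z [W var]]] ^ [Y [Z [W var]]]]]

var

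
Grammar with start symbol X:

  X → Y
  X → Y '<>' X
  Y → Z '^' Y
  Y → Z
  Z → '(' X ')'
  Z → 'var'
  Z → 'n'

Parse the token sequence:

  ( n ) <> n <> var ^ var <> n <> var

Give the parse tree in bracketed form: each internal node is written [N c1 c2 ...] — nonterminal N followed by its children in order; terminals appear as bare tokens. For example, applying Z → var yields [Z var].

X
Y <> X
Z <> X
( X ) <> X
( Y ) <> X
( Z ) <> X
( n ) <> X
( n ) <> Y <> X
( n ) <> Z <> X
( n ) <> n <> X
( n ) <> n <> Y <> X
( n ) <> n <> Z ^ Y <> X
( n ) <> n <> var ^ Y <> X
( n ) <> n <> var ^ Z <> X
( n ) <> n <> var ^ var <> X
( n ) <> n <> var ^ var <> Y <> X
( n ) <> n <> var ^ var <> Z <> X
( n ) <> n <> var ^ var <> n <> X
( n ) <> n <> var ^ var <> n <> Y
( n ) <> n <> var ^ var <> n <> Z
( n ) <> n <> var ^ var <> n <> var

[X [Y [Z ( [X [Y [Z n]]] )]] <> [X [Y [Z n]] <> [X [Y [Z var] ^ [Y [Z var]]] <> [X [Y [Z n]] <> [X [Y [Z var]]]]]]]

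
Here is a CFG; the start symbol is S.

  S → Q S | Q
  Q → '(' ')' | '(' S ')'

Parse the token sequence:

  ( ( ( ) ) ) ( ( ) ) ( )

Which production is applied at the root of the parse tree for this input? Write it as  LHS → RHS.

S → Q S

[S [Q ( [S [Q ( [S [Q ( )]] )]] )] [S [Q ( [S [Q ( )]] )] [S [Q ( )]]]]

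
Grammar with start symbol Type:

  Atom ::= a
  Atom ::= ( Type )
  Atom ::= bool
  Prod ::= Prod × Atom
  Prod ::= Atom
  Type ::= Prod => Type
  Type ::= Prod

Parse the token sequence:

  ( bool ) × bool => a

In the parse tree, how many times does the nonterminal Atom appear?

[Type [Prod [Prod [Atom ( [Type [Prod [Atom bool]]] )]] × [Atom bool]] => [Type [Prod [Atom a]]]]

4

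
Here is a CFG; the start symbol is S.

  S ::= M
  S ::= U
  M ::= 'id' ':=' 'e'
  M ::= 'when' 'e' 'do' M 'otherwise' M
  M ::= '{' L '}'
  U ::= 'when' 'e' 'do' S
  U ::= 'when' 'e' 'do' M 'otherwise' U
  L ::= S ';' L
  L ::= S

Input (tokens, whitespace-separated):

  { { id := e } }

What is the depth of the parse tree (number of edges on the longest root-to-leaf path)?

8

[S [M { [L [S [M { [L [S [M id := e]]] }]]] }]]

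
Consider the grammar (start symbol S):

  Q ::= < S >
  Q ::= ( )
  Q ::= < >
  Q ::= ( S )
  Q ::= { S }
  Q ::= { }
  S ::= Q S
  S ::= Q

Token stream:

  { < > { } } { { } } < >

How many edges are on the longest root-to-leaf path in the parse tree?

5

[S [Q { [S [Q < >] [S [Q { }]]] }] [S [Q { [S [Q { }]] }] [S [Q < >]]]]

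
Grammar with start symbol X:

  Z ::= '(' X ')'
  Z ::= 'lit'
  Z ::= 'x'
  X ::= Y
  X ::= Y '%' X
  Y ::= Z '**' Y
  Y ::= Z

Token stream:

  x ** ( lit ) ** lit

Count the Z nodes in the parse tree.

[X [Y [Z x] ** [Y [Z ( [X [Y [Z lit]]] )] ** [Y [Z lit]]]]]

4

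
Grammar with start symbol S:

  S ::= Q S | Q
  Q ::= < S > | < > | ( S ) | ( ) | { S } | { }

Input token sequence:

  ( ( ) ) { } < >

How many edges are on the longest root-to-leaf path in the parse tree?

[S [Q ( [S [Q ( )]] )] [S [Q { }] [S [Q < >]]]]

4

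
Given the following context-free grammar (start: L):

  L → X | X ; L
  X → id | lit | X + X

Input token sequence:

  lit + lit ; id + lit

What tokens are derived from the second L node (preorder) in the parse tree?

id + lit

[L [X [X lit] + [X lit]] ; [L [X [X id] + [X lit]]]]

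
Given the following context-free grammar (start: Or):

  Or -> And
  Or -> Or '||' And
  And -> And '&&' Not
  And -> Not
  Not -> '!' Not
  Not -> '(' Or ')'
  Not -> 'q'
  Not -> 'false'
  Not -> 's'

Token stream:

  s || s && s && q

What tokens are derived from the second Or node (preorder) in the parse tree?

s

[Or [Or [And [Not s]]] || [And [And [And [Not s]] && [Not s]] && [Not q]]]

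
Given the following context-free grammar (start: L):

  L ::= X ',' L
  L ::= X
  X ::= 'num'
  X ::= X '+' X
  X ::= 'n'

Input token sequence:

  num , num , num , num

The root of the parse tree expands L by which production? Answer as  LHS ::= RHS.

L ::= X ',' L

[L [X num] , [L [X num] , [L [X num] , [L [X num]]]]]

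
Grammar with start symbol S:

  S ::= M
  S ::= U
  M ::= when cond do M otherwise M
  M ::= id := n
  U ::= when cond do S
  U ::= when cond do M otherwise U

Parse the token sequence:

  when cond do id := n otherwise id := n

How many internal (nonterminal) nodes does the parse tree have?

4

[S [M when cond do [M id := n] otherwise [M id := n]]]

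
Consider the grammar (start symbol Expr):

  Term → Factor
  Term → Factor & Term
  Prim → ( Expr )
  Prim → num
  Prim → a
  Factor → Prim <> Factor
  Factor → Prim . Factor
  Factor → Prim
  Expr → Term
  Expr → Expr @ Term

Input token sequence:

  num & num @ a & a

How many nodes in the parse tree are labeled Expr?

[Expr [Expr [Term [Factor [Prim num]] & [Term [Factor [Prim num]]]]] @ [Term [Factor [Prim a]] & [Term [Factor [Prim a]]]]]

2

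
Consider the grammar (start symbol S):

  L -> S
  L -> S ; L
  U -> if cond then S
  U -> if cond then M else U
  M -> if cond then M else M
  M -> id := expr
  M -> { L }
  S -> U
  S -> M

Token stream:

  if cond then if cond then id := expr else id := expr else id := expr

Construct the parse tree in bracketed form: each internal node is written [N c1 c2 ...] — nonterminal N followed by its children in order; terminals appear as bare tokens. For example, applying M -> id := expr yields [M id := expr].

S
M
if cond then M else M
if cond then if cond then M else M else M
if cond then if cond then id := expr else M else M
if cond then if cond then id := expr else id := expr else M
if cond then if cond then id := expr else id := expr else id := expr

[S [M if cond then [M if cond then [M id := expr] else [M id := expr]] else [M id := expr]]]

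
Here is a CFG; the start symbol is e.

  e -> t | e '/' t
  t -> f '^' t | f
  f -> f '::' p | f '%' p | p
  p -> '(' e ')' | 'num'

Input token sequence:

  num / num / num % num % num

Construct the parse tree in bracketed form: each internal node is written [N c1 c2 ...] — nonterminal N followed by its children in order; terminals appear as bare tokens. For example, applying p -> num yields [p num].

[e [e [e [t [f [p num]]]] / [t [f [p num]]]] / [t [f [f [f [p num]] % [p num]] % [p num]]]]

e
e / t
e / t / t
t / t / t
f / t / t
p / t / t
num / t / t
num / f / t
num / p / t
num / num / t
num / num / f
num / num / f % p
num / num / f % p % p
num / num / p % p % p
num / num / num % p % p
num / num / num % num % p
num / num / num % num % num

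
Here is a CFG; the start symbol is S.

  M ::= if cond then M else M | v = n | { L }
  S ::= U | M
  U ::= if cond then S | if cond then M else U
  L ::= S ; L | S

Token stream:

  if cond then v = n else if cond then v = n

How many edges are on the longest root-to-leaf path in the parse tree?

[S [U if cond then [M v = n] else [U if cond then [S [M v = n]]]]]

5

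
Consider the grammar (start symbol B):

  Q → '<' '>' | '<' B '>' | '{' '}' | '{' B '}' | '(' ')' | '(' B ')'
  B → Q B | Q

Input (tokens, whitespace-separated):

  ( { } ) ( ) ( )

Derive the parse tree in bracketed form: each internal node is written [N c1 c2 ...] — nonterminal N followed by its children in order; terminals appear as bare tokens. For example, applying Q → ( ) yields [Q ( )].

B
Q B
( B ) B
( Q ) B
( { } ) B
( { } ) Q B
( { } ) ( ) B
( { } ) ( ) Q
( { } ) ( ) ( )

[B [Q ( [B [Q { }]] )] [B [Q ( )] [B [Q ( )]]]]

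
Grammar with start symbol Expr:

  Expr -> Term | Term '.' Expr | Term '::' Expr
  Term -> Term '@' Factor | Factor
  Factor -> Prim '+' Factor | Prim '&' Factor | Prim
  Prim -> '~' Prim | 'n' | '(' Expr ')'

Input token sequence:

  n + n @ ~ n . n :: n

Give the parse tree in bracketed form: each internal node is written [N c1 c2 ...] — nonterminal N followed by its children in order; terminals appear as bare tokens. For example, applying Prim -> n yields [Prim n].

[Expr [Term [Term [Factor [Prim n] + [Factor [Prim n]]]] @ [Factor [Prim ~ [Prim n]]]] . [Expr [Term [Factor [Prim n]]] :: [Expr [Term [Factor [Prim n]]]]]]

Expr
Term . Expr
Term @ Factor . Expr
Factor @ Factor . Expr
Prim + Factor @ Factor . Expr
n + Factor @ Factor . Expr
n + Prim @ Factor . Expr
n + n @ Factor . Expr
n + n @ Prim . Expr
n + n @ ~ Prim . Expr
n + n @ ~ n . Expr
n + n @ ~ n . Term :: Expr
n + n @ ~ n . Factor :: Expr
n + n @ ~ n . Prim :: Expr
n + n @ ~ n . n :: Expr
n + n @ ~ n . n :: Term
n + n @ ~ n . n :: Factor
n + n @ ~ n . n :: Prim
n + n @ ~ n . n :: n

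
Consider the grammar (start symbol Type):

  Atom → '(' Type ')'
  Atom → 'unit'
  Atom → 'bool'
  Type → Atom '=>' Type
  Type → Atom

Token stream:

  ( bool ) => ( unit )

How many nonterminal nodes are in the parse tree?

[Type [Atom ( [Type [Atom bool]] )] => [Type [Atom ( [Type [Atom unit]] )]]]

8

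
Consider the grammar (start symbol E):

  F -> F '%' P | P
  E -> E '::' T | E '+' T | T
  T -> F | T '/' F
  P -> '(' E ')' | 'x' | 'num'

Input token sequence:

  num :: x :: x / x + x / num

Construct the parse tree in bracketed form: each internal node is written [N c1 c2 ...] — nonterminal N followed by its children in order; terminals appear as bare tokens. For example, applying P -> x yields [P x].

E
E + T
E :: T + T
E :: T :: T + T
T :: T :: T + T
F :: T :: T + T
P :: T :: T + T
num :: T :: T + T
num :: F :: T + T
num :: P :: T + T
num :: x :: T + T
num :: x :: T / F + T
num :: x :: F / F + T
num :: x :: P / F + T
num :: x :: x / F + T
num :: x :: x / P + T
num :: x :: x / x + T
num :: x :: x / x + T / F
num :: x :: x / x + F / F
num :: x :: x / x + P / F
num :: x :: x / x + x / F
num :: x :: x / x + x / P
num :: x :: x / x + x / num

[E [E [E [E [T [F [P num]]]] :: [T [F [P x]]]] :: [T [T [F [P x]]] / [F [P x]]]] + [T [T [F [P x]]] / [F [P num]]]]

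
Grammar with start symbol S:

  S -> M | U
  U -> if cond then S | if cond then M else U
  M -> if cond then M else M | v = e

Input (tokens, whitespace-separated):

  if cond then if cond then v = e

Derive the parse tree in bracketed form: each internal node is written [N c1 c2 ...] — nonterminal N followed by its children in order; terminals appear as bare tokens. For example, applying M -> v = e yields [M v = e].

[S [U if cond then [S [U if cond then [S [M v = e]]]]]]

S
U
if cond then S
if cond then U
if cond then if cond then S
if cond then if cond then M
if cond then if cond then v = e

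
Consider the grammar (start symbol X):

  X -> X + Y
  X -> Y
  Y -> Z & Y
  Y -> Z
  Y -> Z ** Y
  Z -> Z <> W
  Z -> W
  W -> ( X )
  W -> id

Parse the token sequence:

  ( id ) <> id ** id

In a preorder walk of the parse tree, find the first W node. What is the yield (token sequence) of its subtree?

[X [Y [Z [Z [W ( [X [Y [Z [W id]]]] )]] <> [W id]] ** [Y [Z [W id]]]]]

( id )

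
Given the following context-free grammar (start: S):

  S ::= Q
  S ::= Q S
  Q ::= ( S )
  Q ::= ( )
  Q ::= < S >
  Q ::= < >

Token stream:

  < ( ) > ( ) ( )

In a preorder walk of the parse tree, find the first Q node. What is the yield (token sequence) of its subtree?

< ( ) >

[S [Q < [S [Q ( )]] >] [S [Q ( )] [S [Q ( )]]]]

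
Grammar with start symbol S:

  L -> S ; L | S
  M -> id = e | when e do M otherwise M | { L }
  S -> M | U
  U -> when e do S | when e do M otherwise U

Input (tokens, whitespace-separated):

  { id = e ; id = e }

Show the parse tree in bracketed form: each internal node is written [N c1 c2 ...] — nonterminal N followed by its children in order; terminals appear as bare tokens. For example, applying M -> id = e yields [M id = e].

S
M
{ L }
{ S ; L }
{ M ; L }
{ id = e ; L }
{ id = e ; S }
{ id = e ; M }
{ id = e ; id = e }

[S [M { [L [S [M id = e]] ; [L [S [M id = e]]]] }]]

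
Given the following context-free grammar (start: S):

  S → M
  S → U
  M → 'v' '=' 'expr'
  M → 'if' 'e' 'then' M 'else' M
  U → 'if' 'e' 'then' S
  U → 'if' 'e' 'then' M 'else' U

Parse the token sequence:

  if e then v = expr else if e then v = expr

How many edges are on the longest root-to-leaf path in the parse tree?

5

[S [U if e then [M v = expr] else [U if e then [S [M v = expr]]]]]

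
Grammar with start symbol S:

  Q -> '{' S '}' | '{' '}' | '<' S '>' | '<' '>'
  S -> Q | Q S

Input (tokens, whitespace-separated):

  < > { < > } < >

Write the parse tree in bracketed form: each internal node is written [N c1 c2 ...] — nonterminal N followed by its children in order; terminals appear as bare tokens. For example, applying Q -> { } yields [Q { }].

[S [Q < >] [S [Q { [S [Q < >]] }] [S [Q < >]]]]

S
Q S
< > S
< > Q S
< > { S } S
< > { Q } S
< > { < > } S
< > { < > } Q
< > { < > } < >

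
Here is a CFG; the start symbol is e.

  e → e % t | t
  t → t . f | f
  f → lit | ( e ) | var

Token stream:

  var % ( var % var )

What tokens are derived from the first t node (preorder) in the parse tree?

[e [e [t [f var]]] % [t [f ( [e [e [t [f var]]] % [t [f var]]] )]]]

var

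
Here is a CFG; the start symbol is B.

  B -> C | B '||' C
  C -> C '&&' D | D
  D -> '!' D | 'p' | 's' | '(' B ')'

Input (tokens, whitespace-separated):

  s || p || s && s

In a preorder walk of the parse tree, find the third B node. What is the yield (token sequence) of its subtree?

s

[B [B [B [C [D s]]] || [C [D p]]] || [C [C [D s]] && [D s]]]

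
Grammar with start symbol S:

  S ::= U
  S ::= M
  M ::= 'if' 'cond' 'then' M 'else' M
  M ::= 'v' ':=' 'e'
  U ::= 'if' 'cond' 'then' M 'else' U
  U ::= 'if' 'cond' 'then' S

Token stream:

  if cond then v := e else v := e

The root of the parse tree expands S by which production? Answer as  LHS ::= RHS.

[S [M if cond then [M v := e] else [M v := e]]]

S ::= M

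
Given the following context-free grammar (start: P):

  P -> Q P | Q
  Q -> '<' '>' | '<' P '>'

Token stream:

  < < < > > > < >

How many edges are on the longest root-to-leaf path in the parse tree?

[P [Q < [P [Q < [P [Q < >]] >]] >] [P [Q < >]]]

6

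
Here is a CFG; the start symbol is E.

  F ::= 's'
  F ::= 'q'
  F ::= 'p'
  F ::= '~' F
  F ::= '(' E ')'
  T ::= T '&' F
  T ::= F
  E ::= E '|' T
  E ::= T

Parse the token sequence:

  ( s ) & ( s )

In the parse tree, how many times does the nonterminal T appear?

4

[E [T [T [F ( [E [T [F s]]] )]] & [F ( [E [T [F s]]] )]]]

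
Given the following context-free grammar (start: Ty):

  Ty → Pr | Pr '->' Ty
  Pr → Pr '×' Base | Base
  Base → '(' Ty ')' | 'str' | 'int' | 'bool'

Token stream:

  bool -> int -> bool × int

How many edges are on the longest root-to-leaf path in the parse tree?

[Ty [Pr [Base bool]] -> [Ty [Pr [Base int]] -> [Ty [Pr [Pr [Base bool]] × [Base int]]]]]

6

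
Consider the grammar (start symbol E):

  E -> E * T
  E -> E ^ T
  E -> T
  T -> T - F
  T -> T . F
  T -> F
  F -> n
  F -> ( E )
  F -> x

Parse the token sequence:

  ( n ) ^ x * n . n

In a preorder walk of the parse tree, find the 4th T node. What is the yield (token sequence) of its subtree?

[E [E [E [T [F ( [E [T [F n]]] )]]] ^ [T [F x]]] * [T [T [F n]] . [F n]]]

n . n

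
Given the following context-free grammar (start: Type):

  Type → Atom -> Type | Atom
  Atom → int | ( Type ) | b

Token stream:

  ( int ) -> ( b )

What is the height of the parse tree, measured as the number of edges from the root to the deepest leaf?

[Type [Atom ( [Type [Atom int]] )] -> [Type [Atom ( [Type [Atom b]] )]]]

5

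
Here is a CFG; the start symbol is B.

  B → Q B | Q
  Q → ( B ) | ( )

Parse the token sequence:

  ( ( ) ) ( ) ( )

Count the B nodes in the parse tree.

[B [Q ( [B [Q ( )]] )] [B [Q ( )] [B [Q ( )]]]]

4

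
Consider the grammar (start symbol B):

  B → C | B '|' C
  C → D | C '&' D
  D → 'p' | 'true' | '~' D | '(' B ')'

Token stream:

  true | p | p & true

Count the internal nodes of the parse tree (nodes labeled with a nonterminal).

[B [B [B [C [D true]]] | [C [D p]]] | [C [C [D p]] & [D true]]]

11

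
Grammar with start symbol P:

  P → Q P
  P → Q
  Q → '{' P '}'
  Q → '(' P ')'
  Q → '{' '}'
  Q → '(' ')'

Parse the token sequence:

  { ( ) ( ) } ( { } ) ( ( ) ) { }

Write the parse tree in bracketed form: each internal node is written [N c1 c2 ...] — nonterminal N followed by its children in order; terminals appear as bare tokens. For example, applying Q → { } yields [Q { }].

P
Q P
{ P } P
{ Q P } P
{ ( ) P } P
{ ( ) Q } P
{ ( ) ( ) } P
{ ( ) ( ) } Q P
{ ( ) ( ) } ( P ) P
{ ( ) ( ) } ( Q ) P
{ ( ) ( ) } ( { } ) P
{ ( ) ( ) } ( { } ) Q P
{ ( ) ( ) } ( { } ) ( P ) P
{ ( ) ( ) } ( { } ) ( Q ) P
{ ( ) ( ) } ( { } ) ( ( ) ) P
{ ( ) ( ) } ( { } ) ( ( ) ) Q
{ ( ) ( ) } ( { } ) ( ( ) ) { }

[P [Q { [P [Q ( )] [P [Q ( )]]] }] [P [Q ( [P [Q { }]] )] [P [Q ( [P [Q ( )]] )] [P [Q { }]]]]]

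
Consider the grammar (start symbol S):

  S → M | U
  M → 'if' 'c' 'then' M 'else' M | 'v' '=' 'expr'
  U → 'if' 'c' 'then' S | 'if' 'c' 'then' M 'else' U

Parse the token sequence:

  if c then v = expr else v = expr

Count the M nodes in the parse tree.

3

[S [M if c then [M v = expr] else [M v = expr]]]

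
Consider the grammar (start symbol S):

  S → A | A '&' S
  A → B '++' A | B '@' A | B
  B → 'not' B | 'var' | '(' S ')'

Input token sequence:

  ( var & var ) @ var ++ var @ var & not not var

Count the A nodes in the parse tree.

7

[S [A [B ( [S [A [B var]] & [S [A [B var]]]] )] @ [A [B var] ++ [A [B var] @ [A [B var]]]]] & [S [A [B not [B not [B var]]]]]]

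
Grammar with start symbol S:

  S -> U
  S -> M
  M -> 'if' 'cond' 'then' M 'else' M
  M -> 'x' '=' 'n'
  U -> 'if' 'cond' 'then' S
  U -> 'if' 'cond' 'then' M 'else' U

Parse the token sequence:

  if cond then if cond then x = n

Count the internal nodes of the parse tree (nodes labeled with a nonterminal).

[S [U if cond then [S [U if cond then [S [M x = n]]]]]]

6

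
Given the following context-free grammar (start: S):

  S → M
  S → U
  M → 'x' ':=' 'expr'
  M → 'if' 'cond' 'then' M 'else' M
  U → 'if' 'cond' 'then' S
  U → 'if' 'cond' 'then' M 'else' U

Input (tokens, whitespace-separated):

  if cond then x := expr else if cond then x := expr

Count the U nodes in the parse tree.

[S [U if cond then [M x := expr] else [U if cond then [S [M x := expr]]]]]

2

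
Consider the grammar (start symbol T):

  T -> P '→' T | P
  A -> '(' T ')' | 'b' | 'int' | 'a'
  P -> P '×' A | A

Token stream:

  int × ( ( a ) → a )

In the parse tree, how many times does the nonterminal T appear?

4

[T [P [P [A int]] × [A ( [T [P [A ( [T [P [A a]]] )]] → [T [P [A a]]]] )]]]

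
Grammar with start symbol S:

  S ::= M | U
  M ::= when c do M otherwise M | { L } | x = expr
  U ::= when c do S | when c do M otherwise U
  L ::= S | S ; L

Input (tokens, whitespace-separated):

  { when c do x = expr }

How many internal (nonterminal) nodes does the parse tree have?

7

[S [M { [L [S [U when c do [S [M x = expr]]]]] }]]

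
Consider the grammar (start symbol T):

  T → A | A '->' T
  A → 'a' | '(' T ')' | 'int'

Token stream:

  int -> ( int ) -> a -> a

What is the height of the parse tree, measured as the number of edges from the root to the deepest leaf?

[T [A int] -> [T [A ( [T [A int]] )] -> [T [A a] -> [T [A a]]]]]

5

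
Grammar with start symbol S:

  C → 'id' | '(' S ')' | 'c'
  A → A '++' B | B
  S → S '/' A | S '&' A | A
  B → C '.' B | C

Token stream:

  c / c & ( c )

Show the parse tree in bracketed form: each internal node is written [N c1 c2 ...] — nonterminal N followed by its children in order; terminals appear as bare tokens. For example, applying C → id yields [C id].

S
S & A
S / A & A
A / A & A
B / A & A
C / A & A
c / A & A
c / B & A
c / C & A
c / c & A
c / c & B
c / c & C
c / c & ( S )
c / c & ( A )
c / c & ( B )
c / c & ( C )
c / c & ( c )

[S [S [S [A [B [C c]]]] / [A [B [C c]]]] & [A [B [C ( [S [A [B [C c]]]] )]]]]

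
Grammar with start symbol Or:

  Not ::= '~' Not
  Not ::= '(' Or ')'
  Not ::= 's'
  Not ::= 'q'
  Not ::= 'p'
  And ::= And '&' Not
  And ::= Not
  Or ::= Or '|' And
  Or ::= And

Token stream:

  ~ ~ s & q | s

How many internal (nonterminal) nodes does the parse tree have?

10

[Or [Or [And [And [Not ~ [Not ~ [Not s]]]] & [Not q]]] | [And [Not s]]]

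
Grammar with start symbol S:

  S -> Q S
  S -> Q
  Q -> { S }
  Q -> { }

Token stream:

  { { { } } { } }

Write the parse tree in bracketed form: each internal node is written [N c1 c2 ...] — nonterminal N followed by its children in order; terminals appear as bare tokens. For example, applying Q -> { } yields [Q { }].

S
Q
{ S }
{ Q S }
{ { S } S }
{ { Q } S }
{ { { } } S }
{ { { } } Q }
{ { { } } { } }

[S [Q { [S [Q { [S [Q { }]] }] [S [Q { }]]] }]]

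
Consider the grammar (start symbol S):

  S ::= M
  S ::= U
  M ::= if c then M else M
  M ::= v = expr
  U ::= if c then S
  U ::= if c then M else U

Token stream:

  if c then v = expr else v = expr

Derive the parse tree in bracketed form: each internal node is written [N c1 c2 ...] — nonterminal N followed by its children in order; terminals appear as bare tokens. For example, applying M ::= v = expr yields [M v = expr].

[S [M if c then [M v = expr] else [M v = expr]]]

S
M
if c then M else M
if c then v = expr else M
if c then v = expr else v = expr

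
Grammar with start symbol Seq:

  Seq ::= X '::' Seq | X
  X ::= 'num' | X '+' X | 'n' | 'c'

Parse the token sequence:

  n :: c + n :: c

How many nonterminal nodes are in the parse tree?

8

[Seq [X n] :: [Seq [X [X c] + [X n]] :: [Seq [X c]]]]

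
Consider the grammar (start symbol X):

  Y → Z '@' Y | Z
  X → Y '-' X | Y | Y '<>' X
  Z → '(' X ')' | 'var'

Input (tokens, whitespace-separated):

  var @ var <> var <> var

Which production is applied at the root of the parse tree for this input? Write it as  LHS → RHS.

[X [Y [Z var] @ [Y [Z var]]] <> [X [Y [Z var]] <> [X [Y [Z var]]]]]

X → Y '<>' X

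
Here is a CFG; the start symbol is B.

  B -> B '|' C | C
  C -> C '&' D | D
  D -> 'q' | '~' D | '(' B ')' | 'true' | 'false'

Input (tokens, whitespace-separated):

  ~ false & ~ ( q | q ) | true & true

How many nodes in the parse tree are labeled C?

[B [B [C [C [D ~ [D false]]] & [D ~ [D ( [B [B [C [D q]]] | [C [D q]]] )]]]] | [C [C [D true]] & [D true]]]

6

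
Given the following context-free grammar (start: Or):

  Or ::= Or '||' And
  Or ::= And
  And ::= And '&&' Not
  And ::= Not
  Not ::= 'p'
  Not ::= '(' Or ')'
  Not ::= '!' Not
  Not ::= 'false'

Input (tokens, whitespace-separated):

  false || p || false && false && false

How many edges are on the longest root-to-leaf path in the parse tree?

[Or [Or [Or [And [Not false]]] || [And [Not p]]] || [And [And [And [Not false]] && [Not false]] && [Not false]]]

5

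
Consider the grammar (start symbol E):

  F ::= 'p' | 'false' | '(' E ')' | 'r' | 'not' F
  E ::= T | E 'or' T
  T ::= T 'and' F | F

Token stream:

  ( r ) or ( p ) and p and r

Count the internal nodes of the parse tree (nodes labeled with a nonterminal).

16

[E [E [T [F ( [E [T [F r]]] )]]] or [T [T [T [F ( [E [T [F p]]] )]] and [F p]] and [F r]]]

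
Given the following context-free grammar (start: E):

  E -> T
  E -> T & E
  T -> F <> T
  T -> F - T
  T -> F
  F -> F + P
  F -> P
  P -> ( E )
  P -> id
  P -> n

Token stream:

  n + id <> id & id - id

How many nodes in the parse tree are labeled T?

4

[E [T [F [F [P n]] + [P id]] <> [T [F [P id]]]] & [E [T [F [P id]] - [T [F [P id]]]]]]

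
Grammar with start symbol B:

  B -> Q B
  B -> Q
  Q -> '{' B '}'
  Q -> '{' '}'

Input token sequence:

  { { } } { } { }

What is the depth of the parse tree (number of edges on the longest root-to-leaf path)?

[B [Q { [B [Q { }]] }] [B [Q { }] [B [Q { }]]]]

4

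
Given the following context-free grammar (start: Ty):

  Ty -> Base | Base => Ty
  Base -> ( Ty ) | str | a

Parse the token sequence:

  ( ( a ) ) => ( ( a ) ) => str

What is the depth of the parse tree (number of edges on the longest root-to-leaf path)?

[Ty [Base ( [Ty [Base ( [Ty [Base a]] )]] )] => [Ty [Base ( [Ty [Base ( [Ty [Base a]] )]] )] => [Ty [Base str]]]]

7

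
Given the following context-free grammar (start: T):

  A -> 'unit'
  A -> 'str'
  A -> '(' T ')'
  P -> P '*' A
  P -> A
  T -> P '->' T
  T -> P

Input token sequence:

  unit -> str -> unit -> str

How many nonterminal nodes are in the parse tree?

12

[T [P [A unit]] -> [T [P [A str]] -> [T [P [A unit]] -> [T [P [A str]]]]]]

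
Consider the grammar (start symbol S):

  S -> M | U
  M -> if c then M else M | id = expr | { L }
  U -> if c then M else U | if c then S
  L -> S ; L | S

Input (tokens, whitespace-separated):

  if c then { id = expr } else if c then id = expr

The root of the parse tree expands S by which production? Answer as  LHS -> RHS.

[S [U if c then [M { [L [S [M id = expr]]] }] else [U if c then [S [M id = expr]]]]]

S -> U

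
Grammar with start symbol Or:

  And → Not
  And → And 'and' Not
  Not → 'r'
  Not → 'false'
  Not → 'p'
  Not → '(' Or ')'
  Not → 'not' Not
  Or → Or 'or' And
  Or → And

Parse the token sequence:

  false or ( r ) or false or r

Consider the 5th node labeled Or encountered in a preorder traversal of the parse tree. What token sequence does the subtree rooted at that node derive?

[Or [Or [Or [Or [And [Not false]]] or [And [Not ( [Or [And [Not r]]] )]]] or [And [Not false]]] or [And [Not r]]]

r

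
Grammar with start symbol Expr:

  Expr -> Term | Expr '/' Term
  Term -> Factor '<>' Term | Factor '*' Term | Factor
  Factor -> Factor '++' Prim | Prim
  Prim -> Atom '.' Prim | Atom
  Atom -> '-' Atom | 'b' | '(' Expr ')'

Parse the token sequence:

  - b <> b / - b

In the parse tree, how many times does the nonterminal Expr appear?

[Expr [Expr [Term [Factor [Prim [Atom - [Atom b]]]] <> [Term [Factor [Prim [Atom b]]]]]] / [Term [Factor [Prim [Atom - [Atom b]]]]]]

2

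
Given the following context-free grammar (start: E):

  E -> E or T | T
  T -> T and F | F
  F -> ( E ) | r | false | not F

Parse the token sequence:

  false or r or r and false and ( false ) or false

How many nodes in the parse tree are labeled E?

5

[E [E [E [E [T [F false]]] or [T [F r]]] or [T [T [T [F r]] and [F false]] and [F ( [E [T [F false]]] )]]] or [T [F false]]]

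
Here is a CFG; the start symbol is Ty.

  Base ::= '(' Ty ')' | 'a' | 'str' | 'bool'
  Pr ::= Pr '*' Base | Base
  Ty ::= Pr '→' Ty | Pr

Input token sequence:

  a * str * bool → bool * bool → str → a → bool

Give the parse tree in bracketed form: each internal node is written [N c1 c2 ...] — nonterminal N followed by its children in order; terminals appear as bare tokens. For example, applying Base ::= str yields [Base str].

Ty
Pr → Ty
Pr * Base → Ty
Pr * Base * Base → Ty
Base * Base * Base → Ty
a * Base * Base → Ty
a * str * Base → Ty
a * str * bool → Ty
a * str * bool → Pr → Ty
a * str * bool → Pr * Base → Ty
a * str * bool → Base * Base → Ty
a * str * bool → bool * Base → Ty
a * str * bool → bool * bool → Ty
a * str * bool → bool * bool → Pr → Ty
a * str * bool → bool * bool → Base → Ty
a * str * bool → bool * bool → str → Ty
a * str * bool → bool * bool → str → Pr → Ty
a * str * bool → bool * bool → str → Base → Ty
a * str * bool → bool * bool → str → a → Ty
a * str * bool → bool * bool → str → a → Pr
a * str * bool → bool * bool → str → a → Base
a * str * bool → bool * bool → str → a → bool

[Ty [Pr [Pr [Pr [Base a]] * [Base str]] * [Base bool]] → [Ty [Pr [Pr [Base bool]] * [Base bool]] → [Ty [Pr [Base str]] → [Ty [Pr [Base a]] → [Ty [Pr [Base bool]]]]]]]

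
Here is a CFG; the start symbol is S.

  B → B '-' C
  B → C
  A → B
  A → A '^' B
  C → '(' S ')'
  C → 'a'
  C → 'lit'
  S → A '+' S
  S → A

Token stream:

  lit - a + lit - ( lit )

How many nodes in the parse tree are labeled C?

5

[S [A [B [B [C lit]] - [C a]]] + [S [A [B [B [C lit]] - [C ( [S [A [B [C lit]]]] )]]]]]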